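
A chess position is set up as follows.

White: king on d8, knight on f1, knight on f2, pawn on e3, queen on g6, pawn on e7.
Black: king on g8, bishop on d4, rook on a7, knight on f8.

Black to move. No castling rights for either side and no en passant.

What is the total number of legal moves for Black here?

Black to move; king on g8.
In check: yes, from the white queen on g6.
Legal moves: Kh8, Nxg6, Bg7.
Count: 3.

3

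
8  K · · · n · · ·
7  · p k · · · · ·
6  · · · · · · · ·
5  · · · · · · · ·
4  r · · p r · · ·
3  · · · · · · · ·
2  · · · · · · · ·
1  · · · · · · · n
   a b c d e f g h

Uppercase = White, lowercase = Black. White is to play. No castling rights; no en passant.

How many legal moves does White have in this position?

White to move; king on a8.
In check: yes, from the black rook on a4.
Legal moves: none.
Count: 0.

0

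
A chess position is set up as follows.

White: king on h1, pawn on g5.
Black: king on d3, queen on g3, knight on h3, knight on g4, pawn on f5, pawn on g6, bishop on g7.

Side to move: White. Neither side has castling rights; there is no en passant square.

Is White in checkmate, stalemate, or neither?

stalemate

White to move; white king on h1.
In check: no.
King squares — g1: attacked by Qg3; g2: attacked by Qg3; h2: attacked by Qg3.
Legal moves for White: none.
Not in check and no legal moves → stalemate.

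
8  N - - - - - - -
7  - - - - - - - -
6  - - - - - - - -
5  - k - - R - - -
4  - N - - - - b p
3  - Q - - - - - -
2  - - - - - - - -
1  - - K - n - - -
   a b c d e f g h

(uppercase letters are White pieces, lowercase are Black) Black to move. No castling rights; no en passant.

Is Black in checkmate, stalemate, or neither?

Black to move; black king on b5.
In check: yes, from the white rook on e5.
King squares — a4: attacked by Qb3; b4: attacked by Qb3; c4: attacked by Qb3; a5: attacked by Re5; c5: attacked by Re5; a6: attacked by Nb4; b6: attacked by Na8; c6: attacked by Nb4.
Legal moves for Black: none.
In check with no legal moves → checkmate.

checkmate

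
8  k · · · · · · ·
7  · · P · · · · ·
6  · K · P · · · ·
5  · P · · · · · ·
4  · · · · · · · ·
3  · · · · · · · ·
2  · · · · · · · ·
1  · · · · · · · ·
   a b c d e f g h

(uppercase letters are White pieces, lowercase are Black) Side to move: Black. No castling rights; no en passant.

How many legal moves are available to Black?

0

Black to move; king on a8.
In check: no.
Legal moves: none.
Count: 0.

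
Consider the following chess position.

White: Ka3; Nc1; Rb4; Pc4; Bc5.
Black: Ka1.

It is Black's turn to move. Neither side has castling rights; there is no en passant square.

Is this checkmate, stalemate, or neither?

Black to move; black king on a1.
In check: no.
King squares — b1: attacked by Rb4; a2: attacked by Nc1; b2: attacked by Ka3.
Legal moves for Black: none.
Not in check and no legal moves → stalemate.

stalemate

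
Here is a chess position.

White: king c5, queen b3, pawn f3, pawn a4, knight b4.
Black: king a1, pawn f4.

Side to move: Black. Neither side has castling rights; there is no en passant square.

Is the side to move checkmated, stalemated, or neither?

Black to move; black king on a1.
In check: no.
King squares — b1: attacked by Qb3; a2: attacked by Qb3; b2: attacked by Qb3.
Legal moves for Black: none.
Not in check and no legal moves → stalemate.

stalemate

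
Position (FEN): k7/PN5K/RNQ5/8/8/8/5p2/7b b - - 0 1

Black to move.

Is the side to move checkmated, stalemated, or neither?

Black to move; black king on a8.
In check: yes, from the white knight on b6.
King squares — a7: attacked by Ra6; b7: attacked by Qc6; b8: attacked by Pa7.
Legal moves for Black: none.
In check with no legal moves → checkmate.

checkmate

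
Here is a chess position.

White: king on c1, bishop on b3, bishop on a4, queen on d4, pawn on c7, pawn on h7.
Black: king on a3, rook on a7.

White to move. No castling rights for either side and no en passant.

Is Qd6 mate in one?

yes

After Qd6: black king on a3; in check: yes, from the white queen on d6.
King squares — a2: attacked by Bb3; b2: attacked by Kc1; b3: attacked by Ba4; a4: attacked by Bb3; b4: attacked by Qd6.
Black has no legal moves → checkmate.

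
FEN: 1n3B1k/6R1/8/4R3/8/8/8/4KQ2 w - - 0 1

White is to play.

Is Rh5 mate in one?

After Rh5: black king on h8; in check: yes, from the white rook on h5.
King squares — g7: attacked by Bf8; h7: attacked by Rh5; g8: attacked by Rg7.
Black has no legal moves → checkmate.

yes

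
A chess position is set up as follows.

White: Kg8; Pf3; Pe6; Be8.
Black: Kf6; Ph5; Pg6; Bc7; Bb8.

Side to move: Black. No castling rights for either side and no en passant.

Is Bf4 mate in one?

no

After Bf4: white king on g8; in check: no.
White is not in check, so this cannot be checkmate.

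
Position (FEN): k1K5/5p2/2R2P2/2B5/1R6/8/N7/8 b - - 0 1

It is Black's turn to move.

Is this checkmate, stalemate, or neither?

stalemate

Black to move; black king on a8.
In check: no.
King squares — a7: attacked by Bc5; b7: attacked by Rb4; b8: attacked by Rb4.
Legal moves for Black: none.
Not in check and no legal moves → stalemate.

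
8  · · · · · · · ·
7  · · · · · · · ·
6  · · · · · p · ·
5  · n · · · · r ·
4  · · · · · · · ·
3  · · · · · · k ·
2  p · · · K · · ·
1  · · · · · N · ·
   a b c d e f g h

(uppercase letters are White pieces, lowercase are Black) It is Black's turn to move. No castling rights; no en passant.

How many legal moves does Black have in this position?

Black to move; king on g3.
In check: yes, from the white knight on f1.
Legal moves: Kh4, Kg4, Kf4, Kh3, Kg2.
Count: 5.

5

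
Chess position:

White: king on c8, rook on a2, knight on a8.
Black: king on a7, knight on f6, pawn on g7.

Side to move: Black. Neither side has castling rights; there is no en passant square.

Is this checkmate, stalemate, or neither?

Black to move; black king on a7.
In check: yes, from the white rook on a2.
King squares — a6: attacked by Ra2; b6: attacked by Na8; b7: attacked by Kc8; a8: attacked by Ra2; b8: attacked by Kc8.
Legal moves for Black: none.
In check with no legal moves → checkmate.

checkmate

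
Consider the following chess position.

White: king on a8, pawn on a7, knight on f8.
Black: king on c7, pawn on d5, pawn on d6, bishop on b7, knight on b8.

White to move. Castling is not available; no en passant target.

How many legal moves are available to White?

0

White to move; king on a8.
In check: yes, from the black bishop on b7.
Legal moves: none.
Count: 0.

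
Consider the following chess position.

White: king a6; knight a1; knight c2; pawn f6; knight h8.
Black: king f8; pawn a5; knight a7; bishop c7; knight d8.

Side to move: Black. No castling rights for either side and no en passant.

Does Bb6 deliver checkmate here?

no

After Bb6: white king on a6; in check: no.
White is not in check, so this cannot be checkmate.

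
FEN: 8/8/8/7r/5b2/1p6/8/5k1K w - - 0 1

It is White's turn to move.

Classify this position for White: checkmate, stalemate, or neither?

White to move; white king on h1.
In check: yes, from the black rook on h5.
King squares — g1: attacked by Kf1; g2: attacked by Kf1; h2: attacked by Bf4.
Legal moves for White: none.
In check with no legal moves → checkmate.

checkmate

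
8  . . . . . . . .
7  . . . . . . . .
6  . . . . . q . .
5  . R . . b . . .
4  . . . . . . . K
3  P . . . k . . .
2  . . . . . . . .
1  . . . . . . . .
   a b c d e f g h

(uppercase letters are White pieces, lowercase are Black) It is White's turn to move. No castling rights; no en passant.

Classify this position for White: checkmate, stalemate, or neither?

neither

White to move; white king on h4.
In check: yes, from the black queen on f6.
Legal moves for White: Kh5, Kg4, Kh3.
White is in check but has 3 legal moves → neither.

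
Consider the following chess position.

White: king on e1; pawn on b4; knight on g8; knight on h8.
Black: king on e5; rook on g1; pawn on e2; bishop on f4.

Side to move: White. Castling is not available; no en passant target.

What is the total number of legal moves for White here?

2

White to move; king on e1.
In check: yes, from the black rook on g1.
Legal moves: Kf2, Kxe2.
Count: 2.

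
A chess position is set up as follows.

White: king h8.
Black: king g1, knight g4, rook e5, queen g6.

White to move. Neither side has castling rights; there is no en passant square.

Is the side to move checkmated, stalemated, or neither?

White to move; white king on h8.
In check: no.
King squares — g7: attacked by Qg6; h7: attacked by Qg6; g8: attacked by Qg6.
Legal moves for White: none.
Not in check and no legal moves → stalemate.

stalemate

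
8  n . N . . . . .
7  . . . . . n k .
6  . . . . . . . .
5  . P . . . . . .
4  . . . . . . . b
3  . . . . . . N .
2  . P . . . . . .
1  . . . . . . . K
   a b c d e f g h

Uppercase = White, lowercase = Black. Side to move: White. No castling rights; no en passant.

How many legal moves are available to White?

15

White to move; king on h1.
In check: no.
Legal moves: Ne7, Na7, Nd6, Nb6, Nh5+, Nf5+, Ne4, Ne2, Nf1, Kh2, Kg2, Kg1, b6, b3, b4.
Count: 15.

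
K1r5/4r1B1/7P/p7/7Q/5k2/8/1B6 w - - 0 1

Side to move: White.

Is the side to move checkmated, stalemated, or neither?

checkmate

White to move; white king on a8.
In check: yes, from the black rook on c8.
King squares — a7: attacked by Re7; b7: attacked by Re7; b8: attacked by Rc8.
Legal moves for White: none.
In check with no legal moves → checkmate.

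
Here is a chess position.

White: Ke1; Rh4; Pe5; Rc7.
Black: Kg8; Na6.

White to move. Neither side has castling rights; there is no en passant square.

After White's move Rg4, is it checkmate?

no

After Rg4: black king on g8; in check: yes, from the white rook on g4.
Black has 2 legal replies: Kh8, Kf8.
In check but a legal move exists → not checkmate.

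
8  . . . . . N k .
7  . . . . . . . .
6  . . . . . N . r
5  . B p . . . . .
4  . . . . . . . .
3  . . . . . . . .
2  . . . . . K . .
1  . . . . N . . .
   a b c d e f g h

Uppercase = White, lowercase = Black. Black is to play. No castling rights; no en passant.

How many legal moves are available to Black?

5

Black to move; king on g8.
In check: yes, from the white knight on f6.
Legal moves: Kh8, Kxf8, Kg7, Kf7, Rxf6+.
Count: 5.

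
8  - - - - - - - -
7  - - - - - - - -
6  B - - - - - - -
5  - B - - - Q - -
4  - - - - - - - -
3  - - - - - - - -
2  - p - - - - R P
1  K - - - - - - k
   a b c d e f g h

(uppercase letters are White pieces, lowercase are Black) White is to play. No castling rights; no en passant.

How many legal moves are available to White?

4

White to move; king on a1.
In check: yes, from the black pawn on b2.
Legal moves: Kxb2, Ka2, Kb1, Rxb2.
Count: 4.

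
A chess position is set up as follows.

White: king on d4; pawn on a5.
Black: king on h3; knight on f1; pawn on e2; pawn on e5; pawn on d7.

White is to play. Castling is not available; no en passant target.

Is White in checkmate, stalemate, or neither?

White to move; white king on d4.
In check: yes, from the black pawn on e5.
King squares — c3: available; d3: available; e3: attacked by Nf1; c4: available; e4: available; c5: available; d5: available; e5: available.
Legal moves for White: Kxe5, Kd5, Kc5, Ke4, Kc4, Kd3, Kc3.
White is in check but has 7 legal moves → neither.

neither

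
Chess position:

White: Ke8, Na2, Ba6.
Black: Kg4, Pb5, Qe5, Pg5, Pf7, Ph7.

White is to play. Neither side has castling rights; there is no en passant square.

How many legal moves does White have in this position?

White to move; king on e8.
In check: yes, from the black queen on e5.
Legal moves: Kf8, Kd8, Kxf7, Kd7.
Count: 4.

4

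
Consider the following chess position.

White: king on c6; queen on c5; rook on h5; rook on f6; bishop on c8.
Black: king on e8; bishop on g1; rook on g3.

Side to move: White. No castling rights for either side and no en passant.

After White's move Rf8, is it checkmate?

yes

After Rf8: black king on e8; in check: yes, from the white rook on f8.
King squares — d7: attacked by Kc6; e7: attacked by Qc5; f7: attacked by Rf8; d8: attacked by Rf8; f8: attacked by Qc5.
Black has no legal moves → checkmate.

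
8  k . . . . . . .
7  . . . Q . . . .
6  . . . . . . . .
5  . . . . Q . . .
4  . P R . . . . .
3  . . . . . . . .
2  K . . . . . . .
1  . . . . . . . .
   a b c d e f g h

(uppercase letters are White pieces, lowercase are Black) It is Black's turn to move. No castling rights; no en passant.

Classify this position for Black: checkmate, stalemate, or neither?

Black to move; black king on a8.
In check: no.
King squares — a7: attacked by Qd7; b7: attacked by Qd7; b8: attacked by Qe5.
Legal moves for Black: none.
Not in check and no legal moves → stalemate.

stalemate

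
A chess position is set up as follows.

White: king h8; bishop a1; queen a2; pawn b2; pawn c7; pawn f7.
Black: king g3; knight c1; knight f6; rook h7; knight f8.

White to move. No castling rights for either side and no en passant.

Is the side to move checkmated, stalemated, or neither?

White to move; white king on h8.
In check: yes, from the black rook on h7.
King squares — g7: attacked by Rh7; h7: attacked by Nf6; g8: attacked by Nf6.
Legal moves for White: none.
In check with no legal moves → checkmate.

checkmate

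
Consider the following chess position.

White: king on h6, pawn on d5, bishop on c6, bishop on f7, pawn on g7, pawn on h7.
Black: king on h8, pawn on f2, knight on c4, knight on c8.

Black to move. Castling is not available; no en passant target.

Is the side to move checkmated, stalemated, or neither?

Black to move; black king on h8.
In check: yes, from the white pawn on g7.
King squares — g7: attacked by Kh6; h7: attacked by Kh6; g8: attacked by Bf7.
Legal moves for Black: none.
In check with no legal moves → checkmate.

checkmate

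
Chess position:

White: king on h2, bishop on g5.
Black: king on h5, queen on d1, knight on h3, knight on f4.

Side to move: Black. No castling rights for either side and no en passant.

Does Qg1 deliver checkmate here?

After Qg1: white king on h2; in check: yes, from the black queen on g1.
King squares — g1: attacked by Nh3; h1: attacked by Qg1; g2: attacked by Qg1; g3: attacked by Qg1; h3: attacked by Nf4.
White has no legal moves → checkmate.

yes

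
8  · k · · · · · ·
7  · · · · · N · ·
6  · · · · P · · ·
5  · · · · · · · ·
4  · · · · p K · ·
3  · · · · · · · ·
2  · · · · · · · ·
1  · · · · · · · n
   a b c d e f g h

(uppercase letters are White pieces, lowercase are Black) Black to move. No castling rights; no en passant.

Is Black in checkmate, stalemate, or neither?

neither

Black to move; black king on b8.
In check: no.
Legal moves for Black: Kc8, Ka8, Kc7, Kb7, Ka7, Ng3, Nf2, e3.
Black has 8 legal moves and is not in check → neither.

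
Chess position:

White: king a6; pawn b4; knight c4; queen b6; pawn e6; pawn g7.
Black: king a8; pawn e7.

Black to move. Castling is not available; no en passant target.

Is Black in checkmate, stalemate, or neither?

Black to move; black king on a8.
In check: no.
King squares — a7: attacked by Ka6; b7: attacked by Ka6; b8: attacked by Qb6.
Legal moves for Black: none.
Not in check and no legal moves → stalemate.

stalemate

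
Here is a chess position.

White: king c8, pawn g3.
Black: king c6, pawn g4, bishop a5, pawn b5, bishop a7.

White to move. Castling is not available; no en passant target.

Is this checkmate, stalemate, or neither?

White to move; white king on c8.
In check: no.
King squares — b7: attacked by Kc6; c7: attacked by Ba5; d7: attacked by Kc6; b8: attacked by Ba7; d8: attacked by Ba5.
Legal moves for White: none.
Not in check and no legal moves → stalemate.

stalemate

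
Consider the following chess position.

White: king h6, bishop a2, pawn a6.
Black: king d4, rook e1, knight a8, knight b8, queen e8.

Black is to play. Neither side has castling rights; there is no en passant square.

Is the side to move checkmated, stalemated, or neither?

Black to move; black king on d4.
In check: no.
Legal moves for Black include: Qh8+, Qg8, Qf8+, Qd8, Qc8, Qf7, Qe7, Qd7, Qg6+, Qe6+, Qc6+, Qh5+, Qe5, Qb5, Qe4, Qa4, Qe3+, Qe2, ... (list truncated; more exist).
Black has legal moves and is not in check → neither.

neither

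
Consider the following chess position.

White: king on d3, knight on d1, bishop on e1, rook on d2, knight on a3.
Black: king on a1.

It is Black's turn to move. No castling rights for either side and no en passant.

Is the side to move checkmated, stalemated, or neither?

stalemate

Black to move; black king on a1.
In check: no.
King squares — b1: attacked by Na3; a2: attacked by Rd2; b2: attacked by Nd1.
Legal moves for Black: none.
Not in check and no legal moves → stalemate.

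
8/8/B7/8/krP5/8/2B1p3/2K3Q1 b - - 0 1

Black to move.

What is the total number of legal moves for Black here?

Black to move; king on a4.
In check: yes, from the white bishop on c2.
Legal moves: Ka5, Ka3, Rb3.
Count: 3.

3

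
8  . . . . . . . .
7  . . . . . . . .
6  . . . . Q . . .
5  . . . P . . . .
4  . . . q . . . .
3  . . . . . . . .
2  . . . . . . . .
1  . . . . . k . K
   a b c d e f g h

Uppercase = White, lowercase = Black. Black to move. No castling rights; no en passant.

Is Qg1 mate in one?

yes

After Qg1: white king on h1; in check: yes, from the black queen on g1.
King squares — g1: attacked by Kf1; g2: attacked by Kf1; h2: attacked by Qg1.
White has no legal moves → checkmate.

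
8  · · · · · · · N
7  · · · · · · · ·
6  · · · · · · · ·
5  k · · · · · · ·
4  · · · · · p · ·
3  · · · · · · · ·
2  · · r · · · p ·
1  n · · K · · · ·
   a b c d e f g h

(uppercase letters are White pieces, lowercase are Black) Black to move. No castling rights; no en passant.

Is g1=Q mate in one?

yes

After g1=Q: white king on d1; in check: yes, from the black queen on g1.
King squares — c1: attacked by Qg1; e1: attacked by Qg1; c2: attacked by Na1; d2: attacked by Rc2; e2: attacked by Rc2.
White has no legal moves → checkmate.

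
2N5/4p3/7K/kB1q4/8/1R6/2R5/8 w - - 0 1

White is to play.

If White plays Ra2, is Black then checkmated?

yes

After Ra2: black king on a5; in check: yes, from the white rook on a2.
King squares — a4: attacked by Ra2; b4: attacked by Rb3; b5: attacked by Rb3; a6: attacked by Ra2; b6: attacked by Nc8.
Black has no legal moves → checkmate.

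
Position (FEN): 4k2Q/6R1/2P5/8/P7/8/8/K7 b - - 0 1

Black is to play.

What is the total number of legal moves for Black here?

Black to move; king on e8.
In check: yes, from the white queen on h8.
Legal moves: none.
Count: 0.

0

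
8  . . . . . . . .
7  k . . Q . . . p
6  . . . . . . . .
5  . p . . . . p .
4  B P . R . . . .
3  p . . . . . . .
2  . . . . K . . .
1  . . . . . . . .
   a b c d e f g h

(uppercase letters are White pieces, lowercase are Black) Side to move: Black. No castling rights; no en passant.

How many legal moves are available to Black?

Black to move; king on a7.
In check: yes, from the white queen on d7.
Legal moves: Kb8, Ka8, Kb6, Ka6.
Count: 4.

4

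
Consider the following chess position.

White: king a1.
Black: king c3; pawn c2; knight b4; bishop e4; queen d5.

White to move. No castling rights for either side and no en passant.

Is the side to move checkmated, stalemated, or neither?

White to move; white king on a1.
In check: no.
King squares — b1: attacked by Pc2; a2: attacked by Nb4; b2: attacked by Kc3.
Legal moves for White: none.
Not in check and no legal moves → stalemate.

stalemate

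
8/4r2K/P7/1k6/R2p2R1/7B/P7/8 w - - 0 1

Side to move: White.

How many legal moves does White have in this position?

White to move; king on h7.
In check: yes, from the black rook on e7.
Legal moves: Kh8, Kg8, Kh6, Kg6, Rg7.
Count: 5.

5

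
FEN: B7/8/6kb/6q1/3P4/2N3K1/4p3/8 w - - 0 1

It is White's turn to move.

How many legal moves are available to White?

White to move; king on g3.
In check: yes, from the black queen on g5.
Legal moves: Kh3, Kf3, Kh2, Kf2.
Count: 4.

4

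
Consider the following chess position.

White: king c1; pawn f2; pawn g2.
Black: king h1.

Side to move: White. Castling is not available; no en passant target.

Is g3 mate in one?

no

After g3: black king on h1; in check: no.
Black is not in check, so this cannot be checkmate.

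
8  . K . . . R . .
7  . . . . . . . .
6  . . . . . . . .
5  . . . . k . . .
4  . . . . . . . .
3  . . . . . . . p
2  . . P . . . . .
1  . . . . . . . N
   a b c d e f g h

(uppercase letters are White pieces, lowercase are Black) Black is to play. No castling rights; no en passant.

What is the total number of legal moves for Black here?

6

Black to move; king on e5.
In check: no.
Legal moves: Ke6, Kd6, Kd5, Ke4, Kd4, h2.
Count: 6.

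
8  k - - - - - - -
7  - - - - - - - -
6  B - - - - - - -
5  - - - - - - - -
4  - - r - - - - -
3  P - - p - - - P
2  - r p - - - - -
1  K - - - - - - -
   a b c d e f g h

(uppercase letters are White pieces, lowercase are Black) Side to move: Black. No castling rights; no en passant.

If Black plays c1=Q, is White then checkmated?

yes

After c1=Q: white king on a1; in check: yes, from the black queen on c1.
King squares — b1: attacked by Qc1; a2: attacked by Rb2; b2: attacked by Qc1.
White has no legal moves → checkmate.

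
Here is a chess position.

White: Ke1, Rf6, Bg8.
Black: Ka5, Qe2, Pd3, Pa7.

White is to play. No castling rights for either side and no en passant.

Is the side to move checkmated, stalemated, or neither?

White to move; white king on e1.
In check: yes, from the black queen on e2.
King squares — d1: attacked by Qe2; f1: attacked by Qe2; d2: attacked by Qe2; e2: attacked by Pd3; f2: attacked by Qe2.
Legal moves for White: none.
In check with no legal moves → checkmate.

checkmate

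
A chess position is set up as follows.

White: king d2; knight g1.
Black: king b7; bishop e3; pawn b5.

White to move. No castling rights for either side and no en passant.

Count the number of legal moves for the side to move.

White to move; king on d2.
In check: yes, from the black bishop on e3.
Legal moves: Kxe3, Kd3, Kc3, Ke2, Kc2, Ke1, Kd1.
Count: 7.

7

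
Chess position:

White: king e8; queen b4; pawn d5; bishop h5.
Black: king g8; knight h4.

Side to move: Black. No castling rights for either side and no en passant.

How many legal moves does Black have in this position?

7

Black to move; king on g8.
In check: no.
Legal moves: Kh8, Kh7, Kg7, Ng6, Nf5, Nf3, Ng2.
Count: 7.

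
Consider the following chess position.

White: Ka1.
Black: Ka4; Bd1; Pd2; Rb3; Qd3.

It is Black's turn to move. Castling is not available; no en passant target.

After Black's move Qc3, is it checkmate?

After Qc3: white king on a1; in check: yes, from the black queen on c3.
White has 1 legal reply: Ka2.
In check but a legal move exists → not checkmate.

no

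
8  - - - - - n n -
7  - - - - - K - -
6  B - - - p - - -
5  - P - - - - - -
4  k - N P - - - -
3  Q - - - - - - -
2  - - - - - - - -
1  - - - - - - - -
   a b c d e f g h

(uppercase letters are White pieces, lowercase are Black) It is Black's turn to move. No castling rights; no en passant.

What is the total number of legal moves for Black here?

0

Black to move; king on a4.
In check: yes, from the white queen on a3.
Legal moves: none.
Count: 0.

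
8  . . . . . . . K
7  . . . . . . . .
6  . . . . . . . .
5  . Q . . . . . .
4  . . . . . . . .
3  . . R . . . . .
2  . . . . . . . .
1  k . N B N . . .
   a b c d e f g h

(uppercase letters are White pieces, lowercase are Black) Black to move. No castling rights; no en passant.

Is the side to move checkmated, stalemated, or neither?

stalemate

Black to move; black king on a1.
In check: no.
King squares — b1: attacked by Qb5; a2: attacked by Nc1; b2: attacked by Qb5.
Legal moves for Black: none.
Not in check and no legal moves → stalemate.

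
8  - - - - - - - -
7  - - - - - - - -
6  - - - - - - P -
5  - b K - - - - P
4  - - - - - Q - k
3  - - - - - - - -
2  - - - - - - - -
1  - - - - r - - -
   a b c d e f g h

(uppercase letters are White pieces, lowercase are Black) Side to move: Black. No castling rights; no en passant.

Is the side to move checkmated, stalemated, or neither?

Black to move; black king on h4.
In check: yes, from the white queen on f4.
Legal moves for Black: Kxh5, Kh3.
Black is in check but has 2 legal moves → neither.

neither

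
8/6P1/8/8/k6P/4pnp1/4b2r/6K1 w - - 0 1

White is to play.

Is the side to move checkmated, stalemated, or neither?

White to move; white king on g1.
In check: yes, from the black knight on f3.
King squares — f1: attacked by Be2; h1: attacked by Rh2; f2: attacked by Rh2; g2: attacked by Rh2; h2: attacked by Nf3.
Legal moves for White: none.
In check with no legal moves → checkmate.

checkmate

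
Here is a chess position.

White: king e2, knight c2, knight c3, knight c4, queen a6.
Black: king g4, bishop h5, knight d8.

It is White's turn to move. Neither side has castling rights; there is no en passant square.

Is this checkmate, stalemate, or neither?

White to move; white king on e2.
In check: no.
Legal moves for White include: Qc8+, Qa8, Qb7, Qa7, Qh6, Qg6+, Qf6, Qe6+, Qd6, Qc6, Qb6, Qb5, Qa5, Qa4, Qa3, Qa2, Qa1, Nd6, ... (list truncated; more exist).
White has legal moves and is not in check → neither.

neither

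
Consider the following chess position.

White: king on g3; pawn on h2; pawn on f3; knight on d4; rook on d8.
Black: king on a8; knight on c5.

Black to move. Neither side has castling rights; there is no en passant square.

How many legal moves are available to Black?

Black to move; king on a8.
In check: yes, from the white rook on d8.
Legal moves: Kb7, Ka7.
Count: 2.

2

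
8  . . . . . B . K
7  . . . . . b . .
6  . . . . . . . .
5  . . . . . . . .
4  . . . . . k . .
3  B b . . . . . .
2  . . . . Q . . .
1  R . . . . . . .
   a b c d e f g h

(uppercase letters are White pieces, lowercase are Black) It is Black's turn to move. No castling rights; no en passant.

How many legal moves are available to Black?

Black to move; king on f4.
In check: no.
Legal moves: Bg8, Be8, Bg6, Bfe6, Bh5, Bfd5, Bfc4, Kg5, Kf5, Kg3, Bbe6, Bbd5, Bbc4, Ba4, Bc2, Ba2, Bd1.
Count: 17.

17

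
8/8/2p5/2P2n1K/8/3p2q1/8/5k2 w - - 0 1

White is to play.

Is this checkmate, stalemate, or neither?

White to move; white king on h5.
In check: no.
King squares — g4: attacked by Qg3; h4: attacked by Qg3; g5: attacked by Qg3; g6: attacked by Qg3; h6: attacked by Nf5.
Legal moves for White: none.
Not in check and no legal moves → stalemate.

stalemate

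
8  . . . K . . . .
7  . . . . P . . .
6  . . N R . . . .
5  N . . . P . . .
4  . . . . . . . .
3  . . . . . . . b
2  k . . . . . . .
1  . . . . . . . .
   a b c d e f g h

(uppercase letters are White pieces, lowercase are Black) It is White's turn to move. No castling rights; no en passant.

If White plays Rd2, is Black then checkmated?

no

After Rd2: black king on a2; in check: yes, from the white rook on d2.
Black has 3 legal replies: Ka3, Kb1, Ka1.
In check but a legal move exists → not checkmate.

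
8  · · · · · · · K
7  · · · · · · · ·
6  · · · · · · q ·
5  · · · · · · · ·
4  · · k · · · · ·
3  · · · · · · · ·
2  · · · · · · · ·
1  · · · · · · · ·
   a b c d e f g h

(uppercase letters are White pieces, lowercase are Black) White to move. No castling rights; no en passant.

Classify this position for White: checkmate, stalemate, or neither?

stalemate

White to move; white king on h8.
In check: no.
King squares — g7: attacked by Qg6; h7: attacked by Qg6; g8: attacked by Qg6.
Legal moves for White: none.
Not in check and no legal moves → stalemate.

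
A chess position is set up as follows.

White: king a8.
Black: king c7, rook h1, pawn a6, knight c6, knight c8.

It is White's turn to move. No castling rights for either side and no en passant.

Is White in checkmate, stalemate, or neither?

White to move; white king on a8.
In check: no.
King squares — a7: attacked by Nc6; b7: attacked by Kc7; b8: attacked by Nc6.
Legal moves for White: none.
Not in check and no legal moves → stalemate.

stalemate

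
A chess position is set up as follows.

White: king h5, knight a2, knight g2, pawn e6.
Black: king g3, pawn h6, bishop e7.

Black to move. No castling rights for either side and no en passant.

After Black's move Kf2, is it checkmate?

no

After Kf2: white king on h5; in check: no.
White is not in check, so this cannot be checkmate.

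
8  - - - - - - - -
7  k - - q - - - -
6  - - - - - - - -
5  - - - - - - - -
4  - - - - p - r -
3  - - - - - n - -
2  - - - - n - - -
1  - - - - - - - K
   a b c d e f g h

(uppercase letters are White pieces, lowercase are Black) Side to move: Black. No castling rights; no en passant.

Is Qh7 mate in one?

yes

After Qh7: white king on h1; in check: yes, from the black queen on h7.
King squares — g1: attacked by Ne2; g2: attacked by Rg4; h2: attacked by Nf3.
White has no legal moves → checkmate.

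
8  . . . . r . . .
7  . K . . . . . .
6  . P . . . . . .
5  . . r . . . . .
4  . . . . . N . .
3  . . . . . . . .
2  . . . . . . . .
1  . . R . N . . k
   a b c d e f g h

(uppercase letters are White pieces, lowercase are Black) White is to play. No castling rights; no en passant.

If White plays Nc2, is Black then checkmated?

After Nc2: black king on h1; in check: yes, from the white rook on c1.
Black has 2 legal replies: Kh2, Re1.
In check but a legal move exists → not checkmate.

no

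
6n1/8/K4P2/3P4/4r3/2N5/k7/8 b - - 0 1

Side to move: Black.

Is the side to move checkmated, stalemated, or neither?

Black to move; black king on a2.
In check: yes, from the white knight on c3.
King squares — a1: available; b1: attacked by Nc3; b2: available; a3: available; b3: available.
Legal moves for Black: Kb3, Ka3, Kb2, Ka1.
Black is in check but has 4 legal moves → neither.

neither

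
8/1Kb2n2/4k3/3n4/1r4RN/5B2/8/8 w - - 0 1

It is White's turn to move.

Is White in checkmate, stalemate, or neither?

White to move; white king on b7.
In check: yes, from the black rook on b4.
King squares — a6: available; b6: attacked by Rb4; c6: available; a7: available; c7: attacked by Nd5; a8: available; b8: attacked by Rb4; c8: available.
Legal moves for White: Kc8, Ka8, Ka7, Kc6, Ka6, Rxb4.
White is in check but has 6 legal moves → neither.

neither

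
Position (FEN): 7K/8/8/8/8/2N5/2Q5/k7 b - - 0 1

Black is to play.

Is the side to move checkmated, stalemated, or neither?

stalemate

Black to move; black king on a1.
In check: no.
King squares — b1: attacked by Qc2; a2: attacked by Qc2; b2: attacked by Qc2.
Legal moves for Black: none.
Not in check and no legal moves → stalemate.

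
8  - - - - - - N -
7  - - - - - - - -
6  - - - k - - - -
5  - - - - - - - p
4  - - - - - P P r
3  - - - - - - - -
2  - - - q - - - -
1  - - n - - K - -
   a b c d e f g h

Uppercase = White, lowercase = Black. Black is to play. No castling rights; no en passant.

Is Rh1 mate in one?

After Rh1: white king on f1; in check: yes, from the black rook on h1.
King squares — e1: attacked by Rh1; g1: attacked by Rh1; e2: attacked by Nc1; f2: attacked by Qd2; g2: attacked by Qd2.
White has no legal moves → checkmate.

yes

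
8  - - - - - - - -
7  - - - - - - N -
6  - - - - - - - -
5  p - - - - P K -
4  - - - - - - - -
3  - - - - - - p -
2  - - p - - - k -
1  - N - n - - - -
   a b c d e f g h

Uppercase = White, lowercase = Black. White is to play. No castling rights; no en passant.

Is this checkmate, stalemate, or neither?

neither

White to move; white king on g5.
In check: no.
Legal moves for White: Ne8, Ne6, Nh5, Kh6, Kg6, Kf6, Kh5, Kh4, Kg4, Kf4, Nc3, Na3, Nd2, f6.
White has 14 legal moves and is not in check → neither.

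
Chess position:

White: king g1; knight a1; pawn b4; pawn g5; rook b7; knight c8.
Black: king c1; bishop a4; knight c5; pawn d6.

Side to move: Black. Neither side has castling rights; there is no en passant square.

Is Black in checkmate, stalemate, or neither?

neither

Black to move; black king on c1.
In check: no.
Legal moves for Black include: Nd7, Nxb7, Ne6, Na6, Ne4, Nd3, Nb3, Be8, Bd7, Bc6, Bb5, Bb3, Bc2, Bd1, Kd2, Kb2, Kd1, Kb1, ... (list truncated; more exist).
Black has legal moves and is not in check → neither.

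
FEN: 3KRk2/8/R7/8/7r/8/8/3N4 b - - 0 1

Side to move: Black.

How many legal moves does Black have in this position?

Black to move; king on f8.
In check: yes, from the white rook on e8.
Legal moves: Kg7, Kf7.
Count: 2.

2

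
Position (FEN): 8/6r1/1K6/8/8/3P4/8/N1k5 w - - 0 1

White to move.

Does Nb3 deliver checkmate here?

After Nb3: black king on c1; in check: yes, from the white knight on b3.
Black has 4 legal replies: Kc2, Kb2, Kd1, Kb1.
In check but a legal move exists → not checkmate.

no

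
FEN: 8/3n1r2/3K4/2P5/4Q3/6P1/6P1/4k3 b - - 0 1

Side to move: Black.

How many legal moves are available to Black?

4

Black to move; king on e1.
In check: yes, from the white queen on e4.
Legal moves: Kf2, Kd2, Kf1, Kd1.
Count: 4.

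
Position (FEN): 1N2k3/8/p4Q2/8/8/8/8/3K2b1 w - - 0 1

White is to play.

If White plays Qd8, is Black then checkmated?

no

After Qd8: black king on e8; in check: yes, from the white queen on d8.
Black has 2 legal replies: Kxd8, Kf7.
In check but a legal move exists → not checkmate.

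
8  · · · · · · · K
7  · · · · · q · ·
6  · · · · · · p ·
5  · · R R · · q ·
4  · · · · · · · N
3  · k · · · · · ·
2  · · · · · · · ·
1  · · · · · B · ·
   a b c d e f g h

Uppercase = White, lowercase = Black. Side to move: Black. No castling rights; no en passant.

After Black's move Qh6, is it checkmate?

After Qh6: white king on h8; in check: yes, from the black queen on h6.
King squares — g7: attacked by Qh6; h7: attacked by Qh6; g8: attacked by Qf7.
White has no legal moves → checkmate.

yes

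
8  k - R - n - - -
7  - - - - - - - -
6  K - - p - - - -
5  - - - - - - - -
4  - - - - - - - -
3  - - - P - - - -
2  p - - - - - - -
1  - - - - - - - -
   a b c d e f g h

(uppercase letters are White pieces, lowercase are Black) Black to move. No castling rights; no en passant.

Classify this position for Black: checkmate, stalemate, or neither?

checkmate

Black to move; black king on a8.
In check: yes, from the white rook on c8.
King squares — a7: attacked by Ka6; b7: attacked by Ka6; b8: attacked by Rc8.
Legal moves for Black: none.
In check with no legal moves → checkmate.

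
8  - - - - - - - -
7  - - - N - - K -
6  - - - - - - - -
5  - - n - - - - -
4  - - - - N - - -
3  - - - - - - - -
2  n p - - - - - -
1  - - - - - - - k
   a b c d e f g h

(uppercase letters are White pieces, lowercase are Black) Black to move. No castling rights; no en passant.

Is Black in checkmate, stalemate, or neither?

neither

Black to move; black king on h1.
In check: no.
Legal moves for Black: Nxd7, Nb7, Ne6+, Na6, Nxe4, Na4, Nd3, Nb3, Nb4, Nc3, Nc1, Kh2, Kg2, Kg1, b1=Q, b1=R, b1=B, b1=N.
Black has 18 legal moves and is not in check → neither.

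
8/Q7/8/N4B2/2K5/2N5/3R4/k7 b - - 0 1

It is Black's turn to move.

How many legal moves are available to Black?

0

Black to move; king on a1.
In check: no.
Legal moves: none.
Count: 0.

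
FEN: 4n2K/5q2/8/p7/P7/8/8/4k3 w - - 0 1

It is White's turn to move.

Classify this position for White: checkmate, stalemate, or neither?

stalemate

White to move; white king on h8.
In check: no.
King squares — g7: attacked by Qf7; h7: attacked by Qf7; g8: attacked by Qf7.
Legal moves for White: none.
Not in check and no legal moves → stalemate.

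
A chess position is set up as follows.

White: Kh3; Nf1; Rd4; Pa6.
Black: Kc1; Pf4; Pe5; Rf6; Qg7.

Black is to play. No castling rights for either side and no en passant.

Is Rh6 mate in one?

After Rh6: white king on h3; in check: yes, from the black rook on h6.
King squares — g2: attacked by Qg7; h2: attacked by Rh6; g3: attacked by Pf4; g4: attacked by Qg7; h4: attacked by Rh6.
White has no legal moves → checkmate.

yes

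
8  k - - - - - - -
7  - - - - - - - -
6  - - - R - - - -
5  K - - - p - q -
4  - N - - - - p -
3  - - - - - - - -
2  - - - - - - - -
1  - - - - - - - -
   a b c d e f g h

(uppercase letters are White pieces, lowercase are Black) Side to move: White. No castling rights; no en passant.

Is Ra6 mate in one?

After Ra6: black king on a8; in check: yes, from the white rook on a6.
Black has 2 legal replies: Kb8, Kb7.
In check but a legal move exists → not checkmate.

no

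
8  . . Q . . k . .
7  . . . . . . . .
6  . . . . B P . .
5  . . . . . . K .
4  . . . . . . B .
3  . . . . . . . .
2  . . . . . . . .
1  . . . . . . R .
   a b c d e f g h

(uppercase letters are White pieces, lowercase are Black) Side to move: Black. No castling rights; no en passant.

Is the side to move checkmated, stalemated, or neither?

Black to move; black king on f8.
In check: yes, from the white queen on c8.
King squares — e7: attacked by Pf6; f7: attacked by Be6; g7: attacked by Pf6; e8: attacked by Qc8; g8: attacked by Be6.
Legal moves for Black: none.
In check with no legal moves → checkmate.

checkmate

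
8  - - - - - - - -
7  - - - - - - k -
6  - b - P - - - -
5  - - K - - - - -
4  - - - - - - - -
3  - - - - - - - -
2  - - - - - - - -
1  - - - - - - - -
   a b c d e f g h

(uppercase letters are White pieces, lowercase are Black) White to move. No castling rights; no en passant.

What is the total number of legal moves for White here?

6

White to move; king on c5.
In check: yes, from the black bishop on b6.
Legal moves: Kc6, Kxb6, Kd5, Kb5, Kc4, Kb4.
Count: 6.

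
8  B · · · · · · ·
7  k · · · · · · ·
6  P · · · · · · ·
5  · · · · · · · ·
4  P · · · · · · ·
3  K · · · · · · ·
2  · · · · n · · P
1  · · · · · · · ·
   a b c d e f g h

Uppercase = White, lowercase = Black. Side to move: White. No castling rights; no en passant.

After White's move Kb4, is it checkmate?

no

After Kb4: black king on a7; in check: no.
Black is not in check, so this cannot be checkmate.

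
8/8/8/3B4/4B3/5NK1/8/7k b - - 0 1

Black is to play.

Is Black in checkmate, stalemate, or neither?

stalemate

Black to move; black king on h1.
In check: no.
King squares — g1: attacked by Nf3; g2: attacked by Kg3; h2: attacked by Nf3.
Legal moves for Black: none.
Not in check and no legal moves → stalemate.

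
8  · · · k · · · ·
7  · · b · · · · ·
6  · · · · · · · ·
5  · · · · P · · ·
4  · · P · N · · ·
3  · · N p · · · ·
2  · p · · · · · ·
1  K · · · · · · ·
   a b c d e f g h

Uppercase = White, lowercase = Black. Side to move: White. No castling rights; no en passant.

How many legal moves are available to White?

White to move; king on a1.
In check: yes, from the black pawn on b2.
Legal moves: Kxb2, Ka2, Kb1.
Count: 3.

3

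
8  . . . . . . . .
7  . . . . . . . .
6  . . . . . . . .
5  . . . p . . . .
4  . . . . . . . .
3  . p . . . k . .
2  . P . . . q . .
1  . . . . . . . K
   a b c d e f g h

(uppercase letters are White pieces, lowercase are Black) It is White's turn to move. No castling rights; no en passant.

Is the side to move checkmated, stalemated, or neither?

stalemate

White to move; white king on h1.
In check: no.
King squares — g1: attacked by Qf2; g2: attacked by Qf2; h2: attacked by Qf2.
Legal moves for White: none.
Not in check and no legal moves → stalemate.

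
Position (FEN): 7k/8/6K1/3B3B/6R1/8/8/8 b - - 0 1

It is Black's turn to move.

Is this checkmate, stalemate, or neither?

Black to move; black king on h8.
In check: no.
King squares — g7: attacked by Kg6; h7: attacked by Kg6; g8: attacked by Bd5.
Legal moves for Black: none.
Not in check and no legal moves → stalemate.

stalemate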